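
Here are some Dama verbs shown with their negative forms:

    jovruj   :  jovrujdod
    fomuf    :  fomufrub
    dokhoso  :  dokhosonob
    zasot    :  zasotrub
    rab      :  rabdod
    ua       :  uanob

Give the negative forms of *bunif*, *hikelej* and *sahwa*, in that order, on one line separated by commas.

bunifrub, hikelejdod, sahwanob

The alternation tracks the final sound of the stem — -rub when the stem ends in a voiceless consonant (*fomuf*, *zasot*); -dod when the stem ends in a voiced consonant (*jovruj*, *rab*); -nob when the stem ends in a vowel (*dokhoso*, *ua*).
*bunif* — final sound /f/ (a voiceless consonant) → -rub → *bunifrub*.
The final sound of *hikelej* is /j/, which is a voiced consonant, so the suffix is -dod, giving *hikelejdod*.
*sahwa* — final sound /a/ (a vowel) → -nob → *sahwanob*.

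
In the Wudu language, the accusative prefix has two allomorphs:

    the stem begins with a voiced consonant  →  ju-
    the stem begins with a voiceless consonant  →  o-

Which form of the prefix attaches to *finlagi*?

*finlagi* — first consonant /f/ (voiceless) → o-.

o-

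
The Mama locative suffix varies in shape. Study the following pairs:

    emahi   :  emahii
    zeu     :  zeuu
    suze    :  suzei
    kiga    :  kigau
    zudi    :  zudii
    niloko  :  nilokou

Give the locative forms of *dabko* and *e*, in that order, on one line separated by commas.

Looking at the last vowel of each stem: -i when the last vowel of the stem is a front vowel (*emahi*, *suze*, *zudi*); -u when the last vowel of the stem is a back vowel (*zeu*, *kiga*, *niloko*).
*dabko* — last vowel /o/ (a back vowel) → -u → *dabkou*.
The last vowel of *e* is /e/, which is a front vowel, so the suffix is -i, giving *ei*.

dabkou, ei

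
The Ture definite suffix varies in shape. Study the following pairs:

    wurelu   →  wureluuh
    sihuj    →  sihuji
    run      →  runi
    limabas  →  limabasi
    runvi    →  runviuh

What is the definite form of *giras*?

girasi

Looking at the final sound of each stem: -i when the stem ends in a consonant (*sihuj*, *run*, *limabas*); -uh when the stem ends in a vowel (*wurelu*, *runvi*).
Since the final sound of *giras* is /s/ (a consonant), it takes -i, giving *girasi*.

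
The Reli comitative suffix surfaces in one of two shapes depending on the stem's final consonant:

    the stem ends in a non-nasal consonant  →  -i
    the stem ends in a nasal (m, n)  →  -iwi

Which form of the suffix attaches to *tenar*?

*tenar*: final consonant = /r/, non-nasal → -i.

-i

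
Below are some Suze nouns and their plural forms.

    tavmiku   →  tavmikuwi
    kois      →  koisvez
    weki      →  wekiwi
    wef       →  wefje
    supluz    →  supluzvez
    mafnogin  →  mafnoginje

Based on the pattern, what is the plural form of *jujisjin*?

Looking at the final sound of each stem: -vez when the stem ends in a sibilant (*kois*, *supluz*); -je when the stem ends in a non-sibilant consonant (*wef*, *mafnogin*); -wi when the stem ends in a vowel (*tavmiku*, *weki*).
The final sound of *jujisjin* is /n/, which is a non-sibilant consonant, so the suffix is -je, giving *jujisjinje*.

jujisjinje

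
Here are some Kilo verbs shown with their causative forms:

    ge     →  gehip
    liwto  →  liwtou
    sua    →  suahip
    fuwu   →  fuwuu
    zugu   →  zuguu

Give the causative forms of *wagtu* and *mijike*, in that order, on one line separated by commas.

The pattern is rounding harmony: -u when the last vowel of the stem is a rounded vowel (*liwto*, *fuwu*, *zugu*); -hip when the last vowel of the stem is an unrounded vowel (*ge*, *sua*).
The last vowel of *wagtu* is /u/, which is a rounded vowel, so the suffix is -u, giving *wagtuu*.
Since the last vowel of *mijike* is /e/ (an unrounded vowel), it takes -hip, giving *mijikehip*.

wagtuu, mijikehip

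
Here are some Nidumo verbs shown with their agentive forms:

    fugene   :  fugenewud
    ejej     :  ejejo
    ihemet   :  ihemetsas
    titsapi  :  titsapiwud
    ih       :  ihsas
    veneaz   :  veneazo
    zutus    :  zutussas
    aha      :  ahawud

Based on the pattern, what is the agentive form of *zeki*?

Looking at the final sound of each stem: -sas when the stem ends in a voiceless consonant (*ihemet*, *ih*, *zutus*); -o when the stem ends in a voiced consonant (*ejej*, *veneaz*); -wud when the stem ends in a vowel (*fugene*, *titsapi*, *aha*).
*zeki*: final sound = /i/, a vowel → -wud → *zekiwud*.

zekiwud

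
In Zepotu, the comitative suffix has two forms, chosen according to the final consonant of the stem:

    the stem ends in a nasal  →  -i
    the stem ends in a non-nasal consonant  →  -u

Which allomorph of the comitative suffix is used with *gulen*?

*gulen* — final consonant /n/ (a nasal) → -i.

-i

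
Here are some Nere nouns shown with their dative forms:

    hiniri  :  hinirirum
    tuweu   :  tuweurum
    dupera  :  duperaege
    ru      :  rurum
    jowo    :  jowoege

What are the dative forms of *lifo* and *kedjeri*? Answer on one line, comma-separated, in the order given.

lifoege, kedjerirum

The pattern is height harmony: -rum when the last vowel of the stem is a high vowel (*hiniri*, *tuweu*, *ru*); -ege when the last vowel of the stem is a non-high vowel (*dupera*, *jowo*).
*lifo*: last vowel = /o/, a non-high vowel → -ege → *lifoege*.
*kedjeri* — last vowel /i/ (a high vowel) → -rum → *kedjerirum*.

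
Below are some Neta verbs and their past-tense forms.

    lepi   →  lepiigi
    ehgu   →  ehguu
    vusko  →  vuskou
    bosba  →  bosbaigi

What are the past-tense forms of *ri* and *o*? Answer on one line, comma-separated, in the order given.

The suffix is conditioned by the last vowel: -u when the last vowel of the stem is a rounded vowel (*ehgu*, *vusko*); -igi when the last vowel of the stem is an unrounded vowel (*lepi*, *bosba*).
*ri* — last vowel /i/ (an unrounded vowel) → -igi → *riigi*.
Since the last vowel of *o* is /o/ (a rounded vowel), it takes -u, giving *ou*.

riigi, ou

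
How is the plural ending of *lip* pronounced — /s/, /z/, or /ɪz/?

The stem *lip* ends in a voiceless non-sibilant consonant.
The plural suffix surfaces as /ɪz/ after sibilants, /s/ after other voiceless consonants, and /z/ after other voiced sounds.
So the plural -s on *lip* is pronounced /s/.

/s/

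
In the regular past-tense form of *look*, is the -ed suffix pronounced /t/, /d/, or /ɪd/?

The stem *look* ends in a voiceless consonant other than /t/.
The -ed suffix is realized as /ɪd/ after /t, d/; as /t/ after other voiceless consonants; and as /d/ after other voiced sounds.
So -ed on *look* is pronounced /t/.

/t/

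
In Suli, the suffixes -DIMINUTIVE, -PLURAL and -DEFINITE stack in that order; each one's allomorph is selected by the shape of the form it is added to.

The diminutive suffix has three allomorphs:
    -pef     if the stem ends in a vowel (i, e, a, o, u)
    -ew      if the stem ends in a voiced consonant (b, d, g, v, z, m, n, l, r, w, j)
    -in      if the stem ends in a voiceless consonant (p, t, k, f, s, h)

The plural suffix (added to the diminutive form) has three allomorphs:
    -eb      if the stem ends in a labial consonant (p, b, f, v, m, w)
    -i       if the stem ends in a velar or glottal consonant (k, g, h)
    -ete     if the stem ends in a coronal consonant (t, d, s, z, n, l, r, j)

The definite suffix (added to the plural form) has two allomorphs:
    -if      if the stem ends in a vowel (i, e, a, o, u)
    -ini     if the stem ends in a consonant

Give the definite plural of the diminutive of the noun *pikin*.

pikinewebini

*pikin*: final sound = /n/, a voiced consonant → -ew → *pikinew*.
Since the final consonant of the diminutive form *pikinew* is /w/ (labial), it takes -eb, giving *pikineweb*.
The plural form *pikineweb*: final sound = /b/, a consonant → -ini → *pikinewebini*.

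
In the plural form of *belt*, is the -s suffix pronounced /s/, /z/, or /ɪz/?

The stem *belt* ends in a voiceless non-sibilant consonant.
The plural suffix surfaces as /ɪz/ after sibilants, /s/ after other voiceless consonants, and /z/ after other voiced sounds.
So the plural -s on *belt* is pronounced /s/.

/s/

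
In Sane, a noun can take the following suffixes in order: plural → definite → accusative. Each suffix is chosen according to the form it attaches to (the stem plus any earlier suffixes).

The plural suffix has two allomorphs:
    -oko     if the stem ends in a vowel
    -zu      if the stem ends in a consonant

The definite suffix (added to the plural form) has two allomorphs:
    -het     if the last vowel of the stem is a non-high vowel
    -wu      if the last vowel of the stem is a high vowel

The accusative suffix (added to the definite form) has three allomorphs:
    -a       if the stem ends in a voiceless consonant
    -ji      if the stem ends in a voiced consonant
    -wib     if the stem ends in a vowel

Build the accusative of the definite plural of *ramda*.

ramdaokoheta

*ramda* — final sound /a/ (a vowel) → -oko → *ramdaoko*.
The plural form *ramdaoko* — last vowel /o/ (a non-high vowel) → -het → *ramdaokohet*.
The final sound of the definite form *ramdaokohet* is /t/, which is a voiceless consonant, so the accusative suffix is -a, giving *ramdaokoheta*.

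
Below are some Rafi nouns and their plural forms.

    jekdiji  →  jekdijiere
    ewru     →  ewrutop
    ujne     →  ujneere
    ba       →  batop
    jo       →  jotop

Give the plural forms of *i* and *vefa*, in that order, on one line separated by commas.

The alternation tracks the last vowel of the stem — -ere when the last vowel of the stem is a front vowel (*jekdiji*, *ujne*); -top when the last vowel of the stem is a back vowel (*ewru*, *ba*, *jo*).
Since the last vowel of *i* is /i/ (a front vowel), it takes -ere, giving *iere*.
*vefa*: last vowel = /a/, a back vowel → -top → *vefatop*.

iere, vefatop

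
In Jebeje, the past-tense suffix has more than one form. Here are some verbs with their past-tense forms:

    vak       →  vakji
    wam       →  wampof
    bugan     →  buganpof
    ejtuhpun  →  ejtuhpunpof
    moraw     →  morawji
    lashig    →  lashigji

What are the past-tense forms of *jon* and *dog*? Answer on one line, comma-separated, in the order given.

jonpof, dogji

The alternation tracks the final consonant of the stem — -pof when the stem ends in a nasal (*wam*, *bugan*, *ejtuhpun*); -ji when the stem ends in a non-nasal consonant (*vak*, *moraw*, *lashig*).
*jon* — final consonant /n/ (a nasal) → -pof → *jonpof*.
*dog*: final consonant = /g/, non-nasal → -ji → *dogji*.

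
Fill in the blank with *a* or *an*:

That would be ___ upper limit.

an

The indefinite article is chosen by the initial *sound* of the following word, not its spelling.
*upper* begins with the sound /ʌ/ (u pronounced /ʌ/) — a vowel sound.
So the article is *an*: That would be an upper limit.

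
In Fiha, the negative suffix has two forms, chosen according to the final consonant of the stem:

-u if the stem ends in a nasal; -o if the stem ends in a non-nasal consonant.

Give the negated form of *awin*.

awinu

The final consonant of *awin* is /n/, which is a nasal, so the suffix is -u, giving *awinu*.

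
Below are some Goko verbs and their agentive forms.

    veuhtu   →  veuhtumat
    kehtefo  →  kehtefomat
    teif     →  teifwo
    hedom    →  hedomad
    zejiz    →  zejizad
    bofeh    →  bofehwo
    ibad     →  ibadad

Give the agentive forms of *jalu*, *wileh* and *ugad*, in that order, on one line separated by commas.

jalumat, wilehwo, ugadad

Looking at the final sound of each stem: -wo when the stem ends in a voiceless consonant (*teif*, *bofeh*); -ad when the stem ends in a voiced consonant (*hedom*, *zejiz*, *ibad*); -mat when the stem ends in a vowel (*veuhtu*, *kehtefo*).
*jalu*: final sound = /u/, a vowel → -mat → *jalumat*.
*wileh*: final sound = /h/, a voiceless consonant → -wo → *wilehwo*.
Since the final sound of *ugad* is /d/ (a voiced consonant), it takes -ad, giving *ugadad*.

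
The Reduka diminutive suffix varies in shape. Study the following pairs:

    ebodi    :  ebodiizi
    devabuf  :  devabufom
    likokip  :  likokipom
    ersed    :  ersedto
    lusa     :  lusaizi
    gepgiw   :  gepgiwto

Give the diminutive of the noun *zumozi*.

The suffix is conditioned by the final sound: -om when the stem ends in a voiceless consonant (*devabuf*, *likokip*); -to when the stem ends in a voiced consonant (*ersed*, *gepgiw*); -izi when the stem ends in a vowel (*ebodi*, *lusa*).
Since the final sound of *zumozi* is /i/ (a vowel), it takes -izi, giving *zumoziizi*.

zumoziizi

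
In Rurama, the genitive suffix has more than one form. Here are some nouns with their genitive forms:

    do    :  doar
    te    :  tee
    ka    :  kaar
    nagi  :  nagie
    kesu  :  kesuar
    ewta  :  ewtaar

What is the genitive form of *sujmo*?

The pattern is front/back vowel harmony: -e when the last vowel of the stem is a front vowel (*te*, *nagi*); -ar when the last vowel of the stem is a back vowel (*do*, *ka*, *kesu*, *ewta*).
*sujmo*: last vowel = /o/, a back vowel → -ar → *sujmoar*.

sujmoar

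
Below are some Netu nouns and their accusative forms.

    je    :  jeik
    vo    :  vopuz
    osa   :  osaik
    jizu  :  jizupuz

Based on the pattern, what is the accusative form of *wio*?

The suffix is conditioned by the last vowel: -puz when the last vowel of the stem is a rounded vowel (*vo*, *jizu*); -ik when the last vowel of the stem is an unrounded vowel (*je*, *osa*).
Since the last vowel of *wio* is /o/ (a rounded vowel), it takes -puz, giving *wiopuz*.

wiopuz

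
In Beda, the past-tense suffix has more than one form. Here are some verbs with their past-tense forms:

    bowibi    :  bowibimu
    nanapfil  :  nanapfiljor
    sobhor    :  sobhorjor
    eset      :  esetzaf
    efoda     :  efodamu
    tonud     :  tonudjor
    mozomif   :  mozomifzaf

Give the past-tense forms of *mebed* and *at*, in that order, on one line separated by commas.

The alternation tracks the final sound of the stem — -zaf when the stem ends in a voiceless consonant (*eset*, *mozomif*); -jor when the stem ends in a voiced consonant (*nanapfil*, *sobhor*, *tonud*); -mu when the stem ends in a vowel (*bowibi*, *efoda*).
The final sound of *mebed* is /d/, which is a voiced consonant, so the suffix is -jor, giving *mebedjor*.
*at*: final sound = /t/, a voiceless consonant → -zaf → *atzaf*.

mebedjor, atzaf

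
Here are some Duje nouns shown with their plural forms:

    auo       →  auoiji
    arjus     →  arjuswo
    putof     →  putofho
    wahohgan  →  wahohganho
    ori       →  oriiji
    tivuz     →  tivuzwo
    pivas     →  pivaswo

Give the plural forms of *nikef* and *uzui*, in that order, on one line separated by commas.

nikefho, uzuiiji

The pattern is sibilance of the final sound: -wo when the stem ends in a sibilant (*arjus*, *tivuz*, *pivas*); -ho when the stem ends in a non-sibilant consonant (*putof*, *wahohgan*); -iji when the stem ends in a vowel (*auo*, *ori*).
*nikef*: final sound = /f/, a non-sibilant consonant → -ho → *nikefho*.
*uzui*: final sound = /i/, a vowel → -iji → *uzuiiji*.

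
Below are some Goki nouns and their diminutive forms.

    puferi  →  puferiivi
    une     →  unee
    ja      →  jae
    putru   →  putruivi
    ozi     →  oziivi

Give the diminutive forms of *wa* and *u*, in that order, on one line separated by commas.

Looking at the last vowel of each stem: -ivi when the last vowel of the stem is a high vowel (*puferi*, *putru*, *ozi*); -e when the last vowel of the stem is a non-high vowel (*une*, *ja*).
The last vowel of *wa* is /a/, which is a non-high vowel, so the suffix is -e, giving *wae*.
*u* — last vowel /u/ (a high vowel) → -ivi → *uivi*.

wae, uivi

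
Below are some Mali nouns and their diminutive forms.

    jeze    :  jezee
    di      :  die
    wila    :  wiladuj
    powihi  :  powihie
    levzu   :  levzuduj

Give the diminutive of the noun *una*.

The alternation tracks the last vowel of the stem — -e when the last vowel of the stem is a front vowel (*jeze*, *di*, *powihi*); -duj when the last vowel of the stem is a back vowel (*wila*, *levzu*).
The last vowel of *una* is /a/, which is a back vowel, so the suffix is -duj, giving *unaduj*.

unaduj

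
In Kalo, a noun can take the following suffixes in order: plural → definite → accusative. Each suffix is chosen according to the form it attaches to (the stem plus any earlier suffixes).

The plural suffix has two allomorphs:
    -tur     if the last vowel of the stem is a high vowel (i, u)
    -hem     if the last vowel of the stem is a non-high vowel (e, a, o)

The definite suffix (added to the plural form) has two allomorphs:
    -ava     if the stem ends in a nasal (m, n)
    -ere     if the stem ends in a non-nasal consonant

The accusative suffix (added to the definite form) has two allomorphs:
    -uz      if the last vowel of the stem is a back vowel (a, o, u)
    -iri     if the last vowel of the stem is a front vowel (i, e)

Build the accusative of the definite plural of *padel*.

*padel*: last vowel = /e/, a non-high vowel → -hem → *padelhem*.
The plural form *padelhem*: final consonant = /m/, a nasal → -ava → *padelhemava*.
The last vowel of the definite form *padelhemava* is /a/, which is a back vowel, so the accusative suffix is -uz, giving *padelhemavauz*.

padelhemavauz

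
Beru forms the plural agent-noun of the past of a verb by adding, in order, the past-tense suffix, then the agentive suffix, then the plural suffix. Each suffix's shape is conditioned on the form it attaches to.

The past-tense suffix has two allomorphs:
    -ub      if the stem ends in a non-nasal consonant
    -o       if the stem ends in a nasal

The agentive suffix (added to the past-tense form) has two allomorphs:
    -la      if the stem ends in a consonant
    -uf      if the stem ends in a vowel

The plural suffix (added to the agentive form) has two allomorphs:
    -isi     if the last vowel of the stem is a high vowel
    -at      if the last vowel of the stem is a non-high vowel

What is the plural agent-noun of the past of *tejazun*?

tejazunoufisi

Since the final consonant of *tejazun* is /n/ (a nasal), it takes -o, giving *tejazuno*.
Since the final sound of the past-tense form *tejazuno* is /o/ (a vowel), it takes -uf, giving *tejazunouf*.
The agentive form *tejazunouf* — last vowel /u/ (a high vowel) → -isi → *tejazunoufisi*.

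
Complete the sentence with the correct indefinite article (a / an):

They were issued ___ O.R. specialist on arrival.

The indefinite article is chosen by the initial *sound* of the following word, not its spelling.
The initialism *O.R.* is read letter by letter; the first letter, O, is pronounced /oʊ/, which begins with a vowel sound.
So the article is *an*: They were issued an O.R. specialist on arrival.

an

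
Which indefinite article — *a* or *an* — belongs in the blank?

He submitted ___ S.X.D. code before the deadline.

an

The indefinite article is chosen by the initial *sound* of the following word, not its spelling.
The initialism *S.X.D.* is read letter by letter; the first letter, S, is pronounced /ɛs/, which begins with a vowel sound.
So the article is *an*: He submitted an S.X.D. code before the deadline.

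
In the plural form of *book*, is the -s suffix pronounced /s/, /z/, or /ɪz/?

/s/

The stem *book* ends in a voiceless non-sibilant consonant.
The plural suffix surfaces as /ɪz/ after sibilants, /s/ after other voiceless consonants, and /z/ after other voiced sounds.
So the plural -s on *book* is pronounced /s/.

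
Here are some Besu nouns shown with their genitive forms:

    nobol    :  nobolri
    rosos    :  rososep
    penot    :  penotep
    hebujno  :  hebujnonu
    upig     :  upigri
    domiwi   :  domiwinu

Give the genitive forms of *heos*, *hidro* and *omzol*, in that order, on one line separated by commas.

The pattern is voicing of the final sound: -ep when the stem ends in a voiceless consonant (*rosos*, *penot*); -ri when the stem ends in a voiced consonant (*nobol*, *upig*); -nu when the stem ends in a vowel (*hebujno*, *domiwi*).
The final sound of *heos* is /s/, which is a voiceless consonant, so the suffix is -ep, giving *heosep*.
Since the final sound of *hidro* is /o/ (a vowel), it takes -nu, giving *hidronu*.
*omzol* — final sound /l/ (a voiced consonant) → -ri → *omzolri*.

heosep, hidronu, omzolri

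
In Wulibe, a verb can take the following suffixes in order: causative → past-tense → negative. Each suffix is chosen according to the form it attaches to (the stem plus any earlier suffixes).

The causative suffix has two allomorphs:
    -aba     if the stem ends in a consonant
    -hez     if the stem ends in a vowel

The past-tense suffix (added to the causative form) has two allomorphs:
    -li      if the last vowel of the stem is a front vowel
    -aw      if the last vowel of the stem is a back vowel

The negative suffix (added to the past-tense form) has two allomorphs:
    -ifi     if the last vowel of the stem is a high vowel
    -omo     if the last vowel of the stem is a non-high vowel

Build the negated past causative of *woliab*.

*woliab*: final sound = /b/, a consonant → -aba → *woliababa*.
The causative form *woliababa*: last vowel = /a/, a back vowel → -aw → *woliababaaw*.
Since the last vowel of the past-tense form *woliababaaw* is /a/ (a non-high vowel), it takes -omo, giving *woliababaawomo*.

woliababaawomo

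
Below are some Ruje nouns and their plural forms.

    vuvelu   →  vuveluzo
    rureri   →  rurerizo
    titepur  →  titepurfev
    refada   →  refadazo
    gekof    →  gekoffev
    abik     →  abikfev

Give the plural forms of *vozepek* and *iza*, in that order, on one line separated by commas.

vozepekfev, izazo

The alternation tracks the final sound of the stem — -fev when the stem ends in a consonant (*titepur*, *gekof*, *abik*); -zo when the stem ends in a vowel (*vuvelu*, *rureri*, *refada*).
*vozepek* — final sound /k/ (a consonant) → -fev → *vozepekfev*.
Since the final sound of *iza* is /a/ (a vowel), it takes -zo, giving *izazo*.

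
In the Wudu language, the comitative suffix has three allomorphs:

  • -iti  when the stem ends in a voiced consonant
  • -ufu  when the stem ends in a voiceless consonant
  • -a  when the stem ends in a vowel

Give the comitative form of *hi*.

hia

*hi* — final sound /i/ (a vowel) → -a → *hia*.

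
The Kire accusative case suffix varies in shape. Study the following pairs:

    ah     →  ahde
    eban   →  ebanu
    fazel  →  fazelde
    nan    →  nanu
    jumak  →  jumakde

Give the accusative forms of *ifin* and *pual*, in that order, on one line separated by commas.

The suffix is conditioned by the final consonant: -u when the stem ends in a nasal (*eban*, *nan*); -de when the stem ends in a non-nasal consonant (*ah*, *fazel*, *jumak*).
Since the final consonant of *ifin* is /n/ (a nasal), it takes -u, giving *ifinu*.
*pual* — final consonant /l/ (non-nasal) → -de → *pualde*.

ifinu, pualde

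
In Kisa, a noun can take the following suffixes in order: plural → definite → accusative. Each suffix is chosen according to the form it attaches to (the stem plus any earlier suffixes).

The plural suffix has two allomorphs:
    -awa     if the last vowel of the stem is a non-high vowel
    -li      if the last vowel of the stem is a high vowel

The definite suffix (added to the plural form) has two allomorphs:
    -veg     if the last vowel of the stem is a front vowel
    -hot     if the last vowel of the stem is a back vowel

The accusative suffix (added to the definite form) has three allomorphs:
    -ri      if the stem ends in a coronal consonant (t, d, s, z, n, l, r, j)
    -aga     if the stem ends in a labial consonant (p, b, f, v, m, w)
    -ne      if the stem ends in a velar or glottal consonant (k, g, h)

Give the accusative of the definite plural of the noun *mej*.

mejawahotri

*mej* — last vowel /e/ (a non-high vowel) → -awa → *mejawa*.
The last vowel of the plural form *mejawa* is /a/, which is a back vowel, so the definite suffix is -hot, giving *mejawahot*.
The definite form *mejawahot*: final consonant = /t/, coronal → -ri → *mejawahotri*.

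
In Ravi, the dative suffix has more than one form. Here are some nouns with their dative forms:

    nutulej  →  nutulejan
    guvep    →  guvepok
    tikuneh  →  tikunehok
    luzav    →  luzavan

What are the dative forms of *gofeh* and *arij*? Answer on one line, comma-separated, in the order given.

The pattern is voicing of the final consonant: -ok when the stem ends in a voiceless consonant (*guvep*, *tikuneh*); -an when the stem ends in a voiced consonant (*nutulej*, *luzav*).
*gofeh* — final consonant /h/ (voiceless) → -ok → *gofehok*.
*arij*: final consonant = /j/, voiced → -an → *arijan*.

gofehok, arijan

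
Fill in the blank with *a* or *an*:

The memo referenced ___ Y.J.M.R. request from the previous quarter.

a

The indefinite article is chosen by the initial *sound* of the following word, not its spelling.
The initialism *Y.J.M.R.* is read letter by letter; the first letter, Y, is pronounced /waɪ/, which begins with a consonant sound.
So the article is *a*: The memo referenced a Y.J.M.R. request from the previous quarter.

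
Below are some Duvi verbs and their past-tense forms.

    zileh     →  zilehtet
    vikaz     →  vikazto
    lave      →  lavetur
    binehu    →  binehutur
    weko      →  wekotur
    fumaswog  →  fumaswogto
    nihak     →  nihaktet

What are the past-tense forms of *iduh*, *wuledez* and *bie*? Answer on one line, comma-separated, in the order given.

The suffix is conditioned by the final sound: -tet when the stem ends in a voiceless consonant (*zileh*, *nihak*); -to when the stem ends in a voiced consonant (*vikaz*, *fumaswog*); -tur when the stem ends in a vowel (*lave*, *binehu*, *weko*).
*iduh*: final sound = /h/, a voiceless consonant → -tet → *iduhtet*.
The final sound of *wuledez* is /z/, which is a voiced consonant, so the suffix is -to, giving *wuledezto*.
*bie* — final sound /e/ (a vowel) → -tur → *bietur*.

iduhtet, wuledezto, bietur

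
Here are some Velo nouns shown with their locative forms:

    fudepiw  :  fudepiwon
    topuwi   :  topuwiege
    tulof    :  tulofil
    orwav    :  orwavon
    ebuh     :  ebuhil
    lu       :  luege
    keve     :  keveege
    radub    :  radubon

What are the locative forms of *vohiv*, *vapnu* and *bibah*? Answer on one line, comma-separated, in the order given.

vohivon, vapnuege, bibahil

The pattern is voicing of the final sound: -il when the stem ends in a voiceless consonant (*tulof*, *ebuh*); -on when the stem ends in a voiced consonant (*fudepiw*, *orwav*, *radub*); -ege when the stem ends in a vowel (*topuwi*, *lu*, *keve*).
The final sound of *vohiv* is /v/, which is a voiced consonant, so the suffix is -on, giving *vohivon*.
The final sound of *vapnu* is /u/, which is a vowel, so the suffix is -ege, giving *vapnuege*.
*bibah* — final sound /h/ (a voiceless consonant) → -il → *bibahil*.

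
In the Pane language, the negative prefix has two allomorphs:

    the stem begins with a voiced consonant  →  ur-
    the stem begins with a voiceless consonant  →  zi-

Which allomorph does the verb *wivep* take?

ur-

The first consonant of *wivep* is /w/, which is voiced, so the prefix is ur-.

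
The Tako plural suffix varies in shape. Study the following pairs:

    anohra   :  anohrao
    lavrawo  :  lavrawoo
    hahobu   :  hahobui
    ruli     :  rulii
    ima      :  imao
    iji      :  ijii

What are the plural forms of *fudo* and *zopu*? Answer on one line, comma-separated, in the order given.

fudoo, zopui

The suffix is conditioned by the last vowel: -i when the last vowel of the stem is a high vowel (*hahobu*, *ruli*, *iji*); -o when the last vowel of the stem is a non-high vowel (*anohra*, *lavrawo*, *ima*).
The last vowel of *fudo* is /o/, which is a non-high vowel, so the suffix is -o, giving *fudoo*.
*zopu* — last vowel /u/ (a high vowel) → -i → *zopui*.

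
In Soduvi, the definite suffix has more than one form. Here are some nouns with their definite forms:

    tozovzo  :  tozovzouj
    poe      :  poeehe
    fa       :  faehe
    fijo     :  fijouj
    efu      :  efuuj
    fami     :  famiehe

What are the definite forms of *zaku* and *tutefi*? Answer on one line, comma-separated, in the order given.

The suffix is conditioned by the last vowel: -uj when the last vowel of the stem is a rounded vowel (*tozovzo*, *fijo*, *efu*); -ehe when the last vowel of the stem is an unrounded vowel (*poe*, *fa*, *fami*).
*zaku*: last vowel = /u/, a rounded vowel → -uj → *zakuuj*.
*tutefi*: last vowel = /i/, an unrounded vowel → -ehe → *tutefiehe*.

zakuuj, tutefiehe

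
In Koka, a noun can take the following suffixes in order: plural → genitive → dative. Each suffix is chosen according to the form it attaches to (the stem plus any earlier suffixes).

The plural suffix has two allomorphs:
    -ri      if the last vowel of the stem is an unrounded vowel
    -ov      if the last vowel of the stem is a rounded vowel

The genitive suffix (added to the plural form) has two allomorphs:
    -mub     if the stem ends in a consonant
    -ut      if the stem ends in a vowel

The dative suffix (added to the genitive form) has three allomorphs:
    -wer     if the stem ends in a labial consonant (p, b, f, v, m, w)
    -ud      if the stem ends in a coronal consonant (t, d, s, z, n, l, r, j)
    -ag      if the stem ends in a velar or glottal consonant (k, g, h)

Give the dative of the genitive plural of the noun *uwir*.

uwirriutud

Since the last vowel of *uwir* is /i/ (an unrounded vowel), it takes -ri, giving *uwirri*.
The plural form *uwirri* — final sound /i/ (a vowel) → -ut → *uwirriut*.
Since the final consonant of the genitive form *uwirriut* is /t/ (coronal), it takes -ud, giving *uwirriutud*.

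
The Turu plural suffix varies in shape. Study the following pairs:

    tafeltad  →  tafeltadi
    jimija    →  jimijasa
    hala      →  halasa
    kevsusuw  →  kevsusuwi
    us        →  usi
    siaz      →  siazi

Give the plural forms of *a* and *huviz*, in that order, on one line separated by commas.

asa, huvizi

The pattern is consonant vs. vowel: -i when the stem ends in a consonant (*tafeltad*, *kevsusuw*, *us*, *siaz*); -sa when the stem ends in a vowel (*jimija*, *hala*).
*a* — final sound /a/ (a vowel) → -sa → *asa*.
Since the final sound of *huviz* is /z/ (a consonant), it takes -i, giving *huvizi*.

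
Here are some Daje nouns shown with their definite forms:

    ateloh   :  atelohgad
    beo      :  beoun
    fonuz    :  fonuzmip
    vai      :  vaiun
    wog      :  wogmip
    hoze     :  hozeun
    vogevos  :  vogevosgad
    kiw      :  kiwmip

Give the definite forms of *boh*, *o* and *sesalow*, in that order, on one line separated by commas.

Looking at the final sound of each stem: -gad when the stem ends in a voiceless consonant (*ateloh*, *vogevos*); -mip when the stem ends in a voiced consonant (*fonuz*, *wog*, *kiw*); -un when the stem ends in a vowel (*beo*, *vai*, *hoze*).
*boh*: final sound = /h/, a voiceless consonant → -gad → *bohgad*.
Since the final sound of *o* is /o/ (a vowel), it takes -un, giving *oun*.
*sesalow*: final sound = /w/, a voiced consonant → -mip → *sesalowmip*.

bohgad, oun, sesalowmip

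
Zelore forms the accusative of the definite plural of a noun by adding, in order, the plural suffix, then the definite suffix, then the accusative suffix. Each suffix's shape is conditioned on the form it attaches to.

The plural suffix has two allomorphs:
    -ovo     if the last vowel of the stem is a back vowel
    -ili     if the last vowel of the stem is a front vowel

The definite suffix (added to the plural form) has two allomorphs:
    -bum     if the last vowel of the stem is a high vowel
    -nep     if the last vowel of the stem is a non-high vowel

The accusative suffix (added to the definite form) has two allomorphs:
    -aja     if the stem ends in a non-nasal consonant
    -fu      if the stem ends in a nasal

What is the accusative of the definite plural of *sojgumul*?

sojgumulovonepaja

*sojgumul*: last vowel = /u/, a back vowel → -ovo → *sojgumulovo*.
Since the last vowel of the plural form *sojgumulovo* is /o/ (a non-high vowel), it takes -nep, giving *sojgumulovonep*.
The final consonant of the definite form *sojgumulovonep* is /p/, which is non-nasal, so the accusative suffix is -aja, giving *sojgumulovonepaja*.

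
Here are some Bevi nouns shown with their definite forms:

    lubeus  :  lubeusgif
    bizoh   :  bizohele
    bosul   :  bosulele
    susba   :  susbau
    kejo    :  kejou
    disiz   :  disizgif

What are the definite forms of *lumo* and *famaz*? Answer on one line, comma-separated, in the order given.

The suffix is conditioned by the final sound: -gif when the stem ends in a sibilant (*lubeus*, *disiz*); -ele when the stem ends in a non-sibilant consonant (*bizoh*, *bosul*); -u when the stem ends in a vowel (*susba*, *kejo*).
The final sound of *lumo* is /o/, which is a vowel, so the suffix is -u, giving *lumou*.
*famaz*: final sound = /z/, a sibilant → -gif → *famazgif*.

lumou, famazgif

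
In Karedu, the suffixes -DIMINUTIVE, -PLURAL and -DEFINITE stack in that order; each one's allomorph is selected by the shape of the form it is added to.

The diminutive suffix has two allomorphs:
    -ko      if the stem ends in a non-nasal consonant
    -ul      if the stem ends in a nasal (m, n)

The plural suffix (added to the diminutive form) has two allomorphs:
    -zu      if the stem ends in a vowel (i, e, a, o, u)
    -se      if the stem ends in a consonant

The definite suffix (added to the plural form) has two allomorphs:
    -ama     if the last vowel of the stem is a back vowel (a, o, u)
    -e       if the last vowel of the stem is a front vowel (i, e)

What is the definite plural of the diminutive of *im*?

*im* — final consonant /m/ (a nasal) → -ul → *imul*.
The final sound of the diminutive form *imul* is /l/, which is a consonant, so the plural suffix is -se, giving *imulse*.
The last vowel of the plural form *imulse* is /e/, which is a front vowel, so the definite suffix is -e, giving *imulsee*.

imulsee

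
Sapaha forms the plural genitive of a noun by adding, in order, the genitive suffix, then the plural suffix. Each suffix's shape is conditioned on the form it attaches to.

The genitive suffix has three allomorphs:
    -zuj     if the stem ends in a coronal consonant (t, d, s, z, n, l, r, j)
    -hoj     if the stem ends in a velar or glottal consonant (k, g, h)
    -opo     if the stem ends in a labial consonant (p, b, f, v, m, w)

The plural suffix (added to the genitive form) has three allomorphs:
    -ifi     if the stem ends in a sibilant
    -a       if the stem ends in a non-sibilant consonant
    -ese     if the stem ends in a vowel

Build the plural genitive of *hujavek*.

The final consonant of *hujavek* is /k/, which is velar/glottal, so the genitive suffix is -hoj, giving *hujavekhoj*.
The genitive form *hujavekhoj*: final sound = /j/, a non-sibilant consonant → -a → *hujavekhoja*.

hujavekhoja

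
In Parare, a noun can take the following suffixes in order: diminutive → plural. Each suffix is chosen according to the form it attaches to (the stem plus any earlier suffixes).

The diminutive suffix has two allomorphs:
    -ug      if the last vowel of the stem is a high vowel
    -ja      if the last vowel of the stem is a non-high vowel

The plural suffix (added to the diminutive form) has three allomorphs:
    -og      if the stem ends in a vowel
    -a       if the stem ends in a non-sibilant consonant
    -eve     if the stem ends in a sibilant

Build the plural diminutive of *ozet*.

ozetjaog

*ozet*: last vowel = /e/, a non-high vowel → -ja → *ozetja*.
Since the final sound of the diminutive form *ozetja* is /a/ (a vowel), it takes -og, giving *ozetjaog*.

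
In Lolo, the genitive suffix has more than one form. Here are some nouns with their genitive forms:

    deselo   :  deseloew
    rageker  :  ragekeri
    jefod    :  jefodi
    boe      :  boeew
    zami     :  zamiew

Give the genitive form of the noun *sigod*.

The suffix is conditioned by the final sound: -i when the stem ends in a consonant (*rageker*, *jefod*); -ew when the stem ends in a vowel (*deselo*, *boe*, *zami*).
*sigod*: final sound = /d/, a consonant → -i → *sigodi*.

sigodi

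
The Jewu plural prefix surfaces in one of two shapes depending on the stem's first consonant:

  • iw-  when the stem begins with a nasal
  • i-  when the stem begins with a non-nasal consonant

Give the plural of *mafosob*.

The first consonant of *mafosob* is /m/, which is a nasal, so the prefix is iw-, giving *iwmafosob*.

iwmafosob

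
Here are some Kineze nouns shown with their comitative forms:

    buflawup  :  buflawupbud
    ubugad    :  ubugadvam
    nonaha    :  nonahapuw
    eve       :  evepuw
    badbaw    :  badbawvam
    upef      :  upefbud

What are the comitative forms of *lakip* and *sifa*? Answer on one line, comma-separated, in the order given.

The alternation tracks the final sound of the stem — -bud when the stem ends in a voiceless consonant (*buflawup*, *upef*); -vam when the stem ends in a voiced consonant (*ubugad*, *badbaw*); -puw when the stem ends in a vowel (*nonaha*, *eve*).
Since the final sound of *lakip* is /p/ (a voiceless consonant), it takes -bud, giving *lakipbud*.
*sifa* — final sound /a/ (a vowel) → -puw → *sifapuw*.

lakipbud, sifapuw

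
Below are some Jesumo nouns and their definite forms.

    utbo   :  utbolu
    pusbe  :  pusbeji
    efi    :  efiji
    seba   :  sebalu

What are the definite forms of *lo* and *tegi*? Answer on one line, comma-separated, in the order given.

lolu, tegiji

The alternation tracks the last vowel of the stem — -ji when the last vowel of the stem is a front vowel (*pusbe*, *efi*); -lu when the last vowel of the stem is a back vowel (*utbo*, *seba*).
Since the last vowel of *lo* is /o/ (a back vowel), it takes -lu, giving *lolu*.
*tegi*: last vowel = /i/, a front vowel → -ji → *tegiji*.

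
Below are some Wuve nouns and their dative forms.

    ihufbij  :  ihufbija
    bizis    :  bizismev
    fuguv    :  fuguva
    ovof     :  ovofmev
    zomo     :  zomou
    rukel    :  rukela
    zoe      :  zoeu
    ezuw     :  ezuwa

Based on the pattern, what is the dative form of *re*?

reu

The pattern is voicing of the final sound: -mev when the stem ends in a voiceless consonant (*bizis*, *ovof*); -a when the stem ends in a voiced consonant (*ihufbij*, *fuguv*, *rukel*, *ezuw*); -u when the stem ends in a vowel (*zomo*, *zoe*).
The final sound of *re* is /e/, which is a vowel, so the suffix is -u, giving *reu*.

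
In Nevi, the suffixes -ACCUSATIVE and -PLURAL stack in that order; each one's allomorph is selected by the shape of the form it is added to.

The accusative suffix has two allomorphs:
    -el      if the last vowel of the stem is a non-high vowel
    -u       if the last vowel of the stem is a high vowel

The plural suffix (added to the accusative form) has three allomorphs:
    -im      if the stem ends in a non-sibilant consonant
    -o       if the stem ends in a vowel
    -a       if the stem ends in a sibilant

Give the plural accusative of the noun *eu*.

euuo

Since the last vowel of *eu* is /u/ (a high vowel), it takes -u, giving *euu*.
The accusative form *euu*: final sound = /u/, a vowel → -o → *euuo*.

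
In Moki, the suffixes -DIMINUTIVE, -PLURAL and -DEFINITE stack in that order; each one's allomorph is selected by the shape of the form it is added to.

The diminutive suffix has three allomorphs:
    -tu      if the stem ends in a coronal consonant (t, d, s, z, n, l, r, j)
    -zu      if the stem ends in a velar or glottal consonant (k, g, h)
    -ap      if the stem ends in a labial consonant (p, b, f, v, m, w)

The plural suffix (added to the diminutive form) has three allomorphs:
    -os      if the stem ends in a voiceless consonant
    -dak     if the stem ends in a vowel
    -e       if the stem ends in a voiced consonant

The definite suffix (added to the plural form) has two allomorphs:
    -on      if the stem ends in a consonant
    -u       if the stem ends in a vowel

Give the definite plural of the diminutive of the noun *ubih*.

Since the final consonant of *ubih* is /h/ (velar/glottal), it takes -zu, giving *ubihzu*.
The final sound of the diminutive form *ubihzu* is /u/, which is a vowel, so the plural suffix is -dak, giving *ubihzudak*.
The plural form *ubihzudak* — final sound /k/ (a consonant) → -on → *ubihzudakon*.

ubihzudakon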